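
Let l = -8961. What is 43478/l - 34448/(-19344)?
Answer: -11090623/3611283 ≈ -3.0711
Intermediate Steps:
43478/l - 34448/(-19344) = 43478/(-8961) - 34448/(-19344) = 43478*(-1/8961) - 34448*(-1/19344) = -43478/8961 + 2153/1209 = -11090623/3611283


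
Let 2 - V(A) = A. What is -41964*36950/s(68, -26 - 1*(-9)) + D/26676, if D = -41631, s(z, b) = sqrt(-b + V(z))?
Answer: -13877/8892 + 1550569800*I/7 ≈ -1.5606 + 2.2151e+8*I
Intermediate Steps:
V(A) = 2 - A
s(z, b) = sqrt(2 - b - z) (s(z, b) = sqrt(-b + (2 - z)) = sqrt(2 - b - z))
-41964*36950/s(68, -26 - 1*(-9)) + D/26676 = -41964*36950/sqrt(2 - (-26 - 1*(-9)) - 1*68) - 41631/26676 = -41964*36950/sqrt(2 - (-26 + 9) - 68) - 41631*1/26676 = -41964*36950/sqrt(2 - 1*(-17) - 68) - 13877/8892 = -41964*36950/sqrt(2 + 17 - 68) - 13877/8892 = -41964*(-36950*I/7) - 13877/8892 = -(-1550569800)*I/7 - 13877/8892 = 1550569800*I/7 - 13877/8892 = -13877/8892 + 1550569800*I/7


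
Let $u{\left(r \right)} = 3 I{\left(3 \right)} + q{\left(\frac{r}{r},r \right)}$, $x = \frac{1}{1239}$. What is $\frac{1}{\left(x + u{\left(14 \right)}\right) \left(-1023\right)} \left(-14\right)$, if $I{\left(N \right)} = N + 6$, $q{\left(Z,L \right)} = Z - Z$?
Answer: $\frac{2891}{5703907} \approx 0.00050685$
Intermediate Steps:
$q{\left(Z,L \right)} = 0$
$I{\left(N \right)} = 6 + N$
$x = \frac{1}{1239} \approx 0.0008071$
$u{\left(r \right)} = 27$ ($u{\left(r \right)} = 3 \left(6 + 3\right) + 0 = 3 \cdot 9 + 0 = 27 + 0 = 27$)
$\frac{1}{\left(x + u{\left(14 \right)}\right) \left(-1023\right)} \left(-14\right) = \frac{1}{\left(\frac{1}{1239} + 27\right) \left(-1023\right)} \left(-14\right) = \frac{1}{\frac{33454}{1239}} \left(- \frac{1}{1023}\right) \left(-14\right) = \frac{1239}{33454} \left(- \frac{1}{1023}\right) \left(-14\right) = \left(- \frac{413}{11407814}\right) \left(-14\right) = \frac{2891}{5703907}$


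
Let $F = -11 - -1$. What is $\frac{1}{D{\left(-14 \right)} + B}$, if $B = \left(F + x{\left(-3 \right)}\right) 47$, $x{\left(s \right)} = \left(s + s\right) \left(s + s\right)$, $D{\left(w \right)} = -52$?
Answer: $\frac{1}{1170} \approx 0.0008547$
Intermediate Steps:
$F = -10$ ($F = -11 + 1 = -10$)
$x{\left(s \right)} = 4 s^{2}$ ($x{\left(s \right)} = 2 s 2 s = 4 s^{2}$)
$B = 1222$ ($B = \left(-10 + 4 \left(-3\right)^{2}\right) 47 = \left(-10 + 4 \cdot 9\right) 47 = \left(-10 + 36\right) 47 = 26 \cdot 47 = 1222$)
$\frac{1}{D{\left(-14 \right)} + B} = \frac{1}{-52 + 1222} = \frac{1}{1170}$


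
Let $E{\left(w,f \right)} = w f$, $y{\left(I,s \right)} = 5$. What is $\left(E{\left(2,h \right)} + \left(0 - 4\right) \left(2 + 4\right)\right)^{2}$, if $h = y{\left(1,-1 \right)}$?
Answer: $196$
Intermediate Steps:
$h = 5$
$E{\left(w,f \right)} = f w$
$\left(E{\left(2,h \right)} + \left(0 - 4\right) \left(2 + 4\right)\right)^{2} = \left(5 \cdot 2 + \left(0 - 4\right) \left(2 + 4\right)\right)^{2} = \left(10 - 24\right)^{2} = \left(-14\right)^{2} = 196$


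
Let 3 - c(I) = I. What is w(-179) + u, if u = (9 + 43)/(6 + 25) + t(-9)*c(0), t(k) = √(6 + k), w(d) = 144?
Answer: 4516/31 + 3*I*√3 ≈ 145.68 + 5.1962*I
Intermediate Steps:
c(I) = 3 - I
u = 52/31 + 3*I*√3 (u = (9 + 43)/(6 + 25) + √(6 - 9)*(3 - 1*0) = 52/31 + √(-3)*(3 + 0) = 52*(1/31) + (I*√3)*3 = 52/31 + 3*I*√3 ≈ 1.6774 + 5.1962*I)
w(-179) + u = 144 + (52/31 + 3*I*√3) = 4516/31 + 3*I*√3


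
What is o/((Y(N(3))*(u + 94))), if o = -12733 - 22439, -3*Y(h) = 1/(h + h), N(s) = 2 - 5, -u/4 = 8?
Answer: -316548/31 ≈ -10211.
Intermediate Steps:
u = -32 (u = -4*8 = -32)
N(s) = -3
Y(h) = -1/(6*h) (Y(h) = -1/(3*(h + h)) = -1/(2*h)/3 = -1/(6*h))
o = -35172
o/((Y(N(3))*(u + 94))) = -35172*18/(-32 + 94) = -35172/(-1/6*(-1/3)*62) = -35172/((1/18)*62) = -35172/31/9 = -35172*9/31 = -316548/31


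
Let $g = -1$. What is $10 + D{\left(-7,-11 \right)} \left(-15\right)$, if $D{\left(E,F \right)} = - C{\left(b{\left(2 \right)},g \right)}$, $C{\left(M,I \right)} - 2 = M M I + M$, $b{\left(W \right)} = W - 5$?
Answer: $-140$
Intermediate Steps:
$b{\left(W \right)} = -5 + W$ ($b{\left(W \right)} = W - 5 = -5 + W$)
$C{\left(M,I \right)} = 2 + M + I M^{2}$ ($C{\left(M,I \right)} = 2 + \left(M M I + M\right) = 2 + \left(M^{2} I + M\right) = 2 + \left(I M^{2} + M\right) = 2 + \left(M + I M^{2}\right) = 2 + M + I M^{2}$)
$D{\left(E,F \right)} = 10$ ($D{\left(E,F \right)} = - (2 + \left(-5 + 2\right) - \left(-5 + 2\right)^{2}) = - (2 - 3 - \left(-3\right)^{2}) = - (2 - 3 - 9) = \left(-1\right) \left(-10\right) = 10$)
$10 + D{\left(-7,-11 \right)} \left(-15\right) = 10 + 10 \left(-15\right) = 10 - 150 = -140$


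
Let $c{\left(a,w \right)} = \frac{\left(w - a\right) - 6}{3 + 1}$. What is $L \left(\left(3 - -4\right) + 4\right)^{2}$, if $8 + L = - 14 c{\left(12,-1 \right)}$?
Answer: $\frac{14157}{2} \approx 7078.5$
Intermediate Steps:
$c{\left(a,w \right)} = - \frac{3}{2} - \frac{a}{4} + \frac{w}{4}$ ($c{\left(a,w \right)} = \frac{-6 + w - a}{4} = \left(-6 + w - a\right) \frac{1}{4} = - \frac{3}{2} - \frac{a}{4} + \frac{w}{4}$)
$L = \frac{117}{2}$ ($L = -8 - 14 \left(- \frac{3}{2} - 3 + \frac{1}{4} \left(-1\right)\right) = -8 - 14 \left(- \frac{3}{2} - 3 - \frac{1}{4}\right) = -8 - - \frac{133}{2} = -8 + \frac{133}{2} = \frac{117}{2} \approx 58.5$)
$L \left(\left(3 - -4\right) + 4\right)^{2} = \frac{117 \left(\left(3 - -4\right) + 4\right)^{2}}{2} = \frac{117 \left(\left(3 + 4\right) + 4\right)^{2}}{2} = \frac{117 \left(7 + 4\right)^{2}}{2} = \frac{117 \cdot 11^{2}}{2} = \frac{117}{2} \cdot 121 = \frac{14157}{2}$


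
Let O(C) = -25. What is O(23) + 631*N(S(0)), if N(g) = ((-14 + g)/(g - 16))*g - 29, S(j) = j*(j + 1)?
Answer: -18324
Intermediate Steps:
S(j) = j*(1 + j)
N(g) = -29 + g*(-14 + g)/(-16 + g) (N(g) = ((-14 + g)/(-16 + g))*g - 29 = g*(-14 + g)/(-16 + g) - 29 = -29 + g*(-14 + g)/(-16 + g))
O(23) + 631*N(S(0)) = -25 + 631*((464 + (0*(1 + 0))² - 0*(1 + 0))/(-16 + 0*(1 + 0))) = -25 + 631*((464 + (0*1)² - 0)/(-16 + 0*1)) = -25 + 631*((464 + 0² - 43*0)/(-16 + 0)) = -25 + 631*((464 + 0 + 0)/(-16)) = -25 + 631*(-1/16*464) = -25 + 631*(-29) = -25 - 18299 = -18324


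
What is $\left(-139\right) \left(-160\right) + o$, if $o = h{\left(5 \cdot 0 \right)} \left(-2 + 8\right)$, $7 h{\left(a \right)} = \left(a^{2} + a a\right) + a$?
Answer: $22240$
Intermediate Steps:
$h{\left(a \right)} = \frac{a}{7} + \frac{2 a^{2}}{7}$ ($h{\left(a \right)} = \frac{\left(a^{2} + a a\right) + a}{7} = \frac{\left(a^{2} + a^{2}\right) + a}{7} = \frac{2 a^{2} + a}{7} = \frac{a + 2 a^{2}}{7} = \frac{a}{7} + \frac{2 a^{2}}{7}$)
$o = 0$ ($o = \frac{5 \cdot 0 \left(1 + 2 \cdot 5 \cdot 0\right)}{7} \left(-2 + 8\right) = \frac{1}{7} \cdot 0 \left(1 + 2 \cdot 0\right) 6 = \frac{1}{7} \cdot 0 \left(1 + 0\right) 6 = \frac{1}{7} \cdot 0 \cdot 1 \cdot 6 = 0 \cdot 6 = 0$)
$\left(-139\right) \left(-160\right) + o = \left(-139\right) \left(-160\right) + 0 = 22240 + 0 = 22240$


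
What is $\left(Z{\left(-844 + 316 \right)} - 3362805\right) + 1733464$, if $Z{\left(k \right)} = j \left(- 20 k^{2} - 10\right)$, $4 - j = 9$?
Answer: $26249109$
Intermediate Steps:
$j = -5$ ($j = 4 - 9 = -5$)
$Z{\left(k \right)} = 50 + 100 k^{2}$ ($Z{\left(k \right)} = - 5 \left(- 20 k^{2} - 10\right) = - 5 \left(-10 - 20 k^{2}\right) = 50 + 100 k^{2}$)
$\left(Z{\left(-844 + 316 \right)} - 3362805\right) + 1733464 = \left(\left(50 + 100 \left(-844 + 316\right)^{2}\right) - 3362805\right) + 1733464 = \left(\left(50 + 100 \left(-528\right)^{2}\right) - 3362805\right) + 1733464 = \left(\left(50 + 100 \cdot 278784\right) - 3362805\right) + 1733464 = \left(\left(50 + 27878400\right) - 3362805\right) + 1733464 = \left(27878450 - 3362805\right) + 1733464 = 24515645 + 1733464 = 26249109$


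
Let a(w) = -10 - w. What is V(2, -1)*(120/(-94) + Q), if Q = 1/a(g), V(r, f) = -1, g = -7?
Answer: 227/141 ≈ 1.6099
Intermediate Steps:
Q = -⅓ (Q = 1/(-10 - 1*(-7)) = 1/(-10 + 7) = 1/(-3) = -⅓ ≈ -0.33333)
V(2, -1)*(120/(-94) + Q) = -(120/(-94) - ⅓) = -(120*(-1/94) - ⅓) = -(-60/47 - ⅓) = -1*(-227/141) = 227/141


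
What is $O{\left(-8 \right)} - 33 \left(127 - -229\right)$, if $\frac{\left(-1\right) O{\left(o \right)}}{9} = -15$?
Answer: $-11613$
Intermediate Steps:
$O{\left(o \right)} = 135$ ($O{\left(o \right)} = \left(-9\right) \left(-15\right) = 135$)
$O{\left(-8 \right)} - 33 \left(127 - -229\right) = 135 - 33 \left(127 - -229\right) = 135 - 33 \left(127 + 229\right) = 135 - 11748 = -11613$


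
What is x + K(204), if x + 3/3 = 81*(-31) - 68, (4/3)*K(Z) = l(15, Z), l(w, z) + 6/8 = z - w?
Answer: -39021/16 ≈ -2438.8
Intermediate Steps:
l(w, z) = -3/4 + z - w (l(w, z) = -3/4 + (z - w) = -3/4 + z - w)
K(Z) = -189/16 + 3*Z/4 (K(Z) = 3*(-3/4 + Z - 1*15)/4 = 3*(-3/4 + Z - 15)/4 = 3*(-63/4 + Z)/4 = -189/16 + 3*Z/4)
x = -2580 (x = -1 + (81*(-31) - 68) = -1 + (-2511 - 68) = -1 - 2579 = -2580)
x + K(204) = -2580 + (-189/16 + (3/4)*204) = -2580 + (-189/16 + 153) = -2580 + 2259/16 = -39021/16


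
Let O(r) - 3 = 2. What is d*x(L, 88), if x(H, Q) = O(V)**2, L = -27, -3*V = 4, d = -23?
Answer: -575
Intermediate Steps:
V = -4/3 (V = -1/3*4 = -4/3 ≈ -1.3333)
O(r) = 5 (O(r) = 3 + 2 = 5)
x(H, Q) = 25 (x(H, Q) = 5**2 = 25)
d*x(L, 88) = -23*25 = -575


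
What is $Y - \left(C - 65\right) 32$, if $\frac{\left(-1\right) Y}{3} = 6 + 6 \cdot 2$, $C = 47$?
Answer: $522$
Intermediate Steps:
$Y = -54$ ($Y = - 3 \left(6 + 6 \cdot 2\right) = - 3 \left(6 + 12\right) = \left(-3\right) 18 = -54$)
$Y - \left(C - 65\right) 32 = -54 - \left(47 - 65\right) 32 = -54 - \left(-18\right) 32 = -54 - -576 = -54 + 576 = 522$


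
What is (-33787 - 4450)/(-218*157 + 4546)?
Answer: 38237/29680 ≈ 1.2883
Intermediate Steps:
(-33787 - 4450)/(-218*157 + 4546) = -38237/(-34226 + 4546) = -38237/(-29680) = -38237*(-1/29680) = 38237/29680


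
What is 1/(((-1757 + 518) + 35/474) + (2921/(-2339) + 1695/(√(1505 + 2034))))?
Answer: -5394865933619217822/6687046298041629179111 - 2083467975980220*√3539/6687046298041629179111 ≈ -0.00082530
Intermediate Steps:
1/(((-1757 + 518) + 35/474) + (2921/(-2339) + 1695/(√(1505 + 2034)))) = 1/((-1239 + 35*(1/474)) + (2921*(-1/2339) + 1695/(√3539))) = 1/((-1239 + 35/474) + (-2921/2339 + 1695*(√3539/3539))) = 1/(-587251/474 + (-2921/2339 + 1695*√3539/3539)) = 1/(-1374964643/1108686 + 1695*√3539/3539)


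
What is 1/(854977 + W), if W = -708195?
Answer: 1/146782 ≈ 6.8128e-6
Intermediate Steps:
1/(854977 + W) = 1/(854977 - 708195) = 1/146782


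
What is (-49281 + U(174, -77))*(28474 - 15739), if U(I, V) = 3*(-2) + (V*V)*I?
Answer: 12510341865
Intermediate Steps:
U(I, V) = -6 + I*V² (U(I, V) = -6 + V²*I = -6 + I*V²)
(-49281 + U(174, -77))*(28474 - 15739) = (-49281 + (-6 + 174*(-77)²))*(28474 - 15739) = (-49281 + (-6 + 174*5929))*12735 = (-49281 + (-6 + 1031646))*12735 = (-49281 + 1031640)*12735 = 982359*12735 = 12510341865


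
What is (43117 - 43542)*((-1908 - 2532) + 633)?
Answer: 1617975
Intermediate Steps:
(43117 - 43542)*((-1908 - 2532) + 633) = -425*(-4440 + 633) = -425*(-3807) = 1617975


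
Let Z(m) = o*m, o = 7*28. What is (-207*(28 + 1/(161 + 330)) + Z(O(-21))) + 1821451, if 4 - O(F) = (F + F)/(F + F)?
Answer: 891775106/491 ≈ 1.8162e+6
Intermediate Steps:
o = 196
O(F) = 3 (O(F) = 4 - (F + F)/(F + F) = 4 - 2*F/(2*F) = 4 - 2*F*1/(2*F) = 4 - 1*1 = 4 - 1 = 3)
Z(m) = 196*m
(-207*(28 + 1/(161 + 330)) + Z(O(-21))) + 1821451 = (-207*(28 + 1/(161 + 330)) + 196*3) + 1821451 = (-207*(28 + 1/491) + 588) + 1821451 = (-207*13749/491 + 588) + 1821451 = (-2846043/491 + 588) + 1821451 = -2557335/491 + 1821451 = 891775106/491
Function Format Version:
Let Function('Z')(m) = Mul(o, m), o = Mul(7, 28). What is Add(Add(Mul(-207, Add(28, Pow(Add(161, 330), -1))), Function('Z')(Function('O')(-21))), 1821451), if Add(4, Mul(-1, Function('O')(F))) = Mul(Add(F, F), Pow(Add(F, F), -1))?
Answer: Rational(891775106, 491) ≈ 1.8162e+6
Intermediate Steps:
o = 196
Function('O')(F) = 3 (Function('O')(F) = Add(4, Mul(-1, Mul(Add(F, F), Pow(Add(F, F), -1)))) = Add(4, Mul(-1, Mul(Mul(2, F), Pow(Mul(2, F), -1)))) = Add(4, Mul(-1, Mul(Mul(2, F), Mul(Rational(1, 2), Pow(F, -1))))) = Add(4, Mul(-1, 1)) = Add(4, -1) = 3)
Function('Z')(m) = Mul(196, m)
Add(Add(Mul(-207, Add(28, Pow(Add(161, 330), -1))), Function('Z')(Function('O')(-21))), 1821451) = Add(Add(Mul(-207, Add(28, Pow(Add(161, 330), -1))), Mul(196, 3)), 1821451) = Add(Add(Mul(-207, Add(28, Pow(491, -1))), 588), 1821451) = Add(Add(Mul(-207, Add(28, Rational(1, 491))), 588), 1821451) = Add(Add(Mul(-207, Rational(13749, 491)), 588), 1821451) = Add(Add(Rational(-2846043, 491), 588), 1821451) = Add(Rational(-2557335, 491), 1821451) = Rational(891775106, 491)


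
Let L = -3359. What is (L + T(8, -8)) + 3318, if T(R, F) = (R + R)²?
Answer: 215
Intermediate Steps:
T(R, F) = 4*R² (T(R, F) = (2*R)² = 4*R²)
(L + T(8, -8)) + 3318 = (-3359 + 4*8²) + 3318 = (-3359 + 4*64) + 3318 = (-3359 + 256) + 3318 = -3103 + 3318 = 215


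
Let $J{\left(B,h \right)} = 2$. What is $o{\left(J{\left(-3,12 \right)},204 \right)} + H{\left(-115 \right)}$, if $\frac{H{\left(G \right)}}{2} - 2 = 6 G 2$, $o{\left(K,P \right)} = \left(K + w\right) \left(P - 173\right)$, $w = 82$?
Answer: $-152$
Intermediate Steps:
$o{\left(K,P \right)} = \left(-173 + P\right) \left(82 + K\right)$ ($o{\left(K,P \right)} = \left(K + 82\right) \left(P - 173\right) = \left(82 + K\right) \left(-173 + P\right) = \left(-173 + P\right) \left(82 + K\right)$)
$H{\left(G \right)} = 4 + 24 G$ ($H{\left(G \right)} = 4 + 2 \cdot 6 G 2 = 4 + 2 \cdot 12 G = 4 + 24 G$)
$o{\left(J{\left(-3,12 \right)},204 \right)} + H{\left(-115 \right)} = \left(-14186 - 346 + 82 \cdot 204 + 2 \cdot 204\right) + \left(4 + 24 \left(-115\right)\right) = \left(-14186 - 346 + 16728 + 408\right) + \left(4 - 2760\right) = 2604 - 2756 = -152$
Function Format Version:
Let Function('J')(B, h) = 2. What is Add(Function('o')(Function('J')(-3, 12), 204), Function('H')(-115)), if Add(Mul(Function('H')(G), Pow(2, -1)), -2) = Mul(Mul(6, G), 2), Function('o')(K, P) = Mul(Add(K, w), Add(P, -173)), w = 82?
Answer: -152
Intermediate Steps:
Function('o')(K, P) = Mul(Add(-173, P), Add(82, K)) (Function('o')(K, P) = Mul(Add(K, 82), Add(P, -173)) = Mul(Add(82, K), Add(-173, P)) = Mul(Add(-173, P), Add(82, K)))
Function('H')(G) = Add(4, Mul(24, G)) (Function('H')(G) = Add(4, Mul(2, Mul(Mul(6, G), 2))) = Add(4, Mul(2, Mul(12, G))) = Add(4, Mul(24, G)))
Add(Function('o')(Function('J')(-3, 12), 204), Function('H')(-115)) = Add(Add(-14186, Mul(-173, 2), Mul(82, 204), Mul(2, 204)), Add(4, Mul(24, -115))) = Add(Add(-14186, -346, 16728, 408), Add(4, -2760)) = Add(2604, -2756) = -152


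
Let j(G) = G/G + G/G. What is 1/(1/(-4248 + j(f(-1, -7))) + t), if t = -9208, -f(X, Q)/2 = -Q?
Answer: -4246/39097169 ≈ -0.00010860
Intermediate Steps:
f(X, Q) = 2*Q (f(X, Q) = -(-2)*Q = 2*Q)
j(G) = 2 (j(G) = 1 + 1 = 2)
1/(1/(-4248 + j(f(-1, -7))) + t) = 1/(1/(-4248 + 2) - 9208) = 1/(1/(-4246) - 9208) = 1/(-1/4246 - 9208) = 1/(-39097169/4246) = -4246/39097169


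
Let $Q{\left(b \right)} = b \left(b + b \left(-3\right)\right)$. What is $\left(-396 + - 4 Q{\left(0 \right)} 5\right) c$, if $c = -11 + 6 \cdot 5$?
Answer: $-7524$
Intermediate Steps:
$Q{\left(b \right)} = - 2 b^{2}$ ($Q{\left(b \right)} = b \left(b - 3 b\right) = b \left(- 2 b\right) = - 2 b^{2}$)
$c = 19$ ($c = -11 + 30 = 19$)
$\left(-396 + - 4 Q{\left(0 \right)} 5\right) c = \left(-396 + - 4 \left(- 2 \cdot 0^{2}\right) 5\right) 19 = \left(-396 + - 4 \left(\left(-2\right) 0\right) 5\right) 19 = \left(-396 + \left(-4\right) 0 \cdot 5\right) 19 = \left(-396 + 0 \cdot 5\right) 19 = \left(-396 + 0\right) 19 = \left(-396\right) 19 = -7524$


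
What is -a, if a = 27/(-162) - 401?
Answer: 2407/6 ≈ 401.17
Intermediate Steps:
a = -2407/6 (a = -1/162*27 - 401 = -⅙ - 401 = -2407/6 ≈ -401.17)
-a = -1*(-2407/6) = 2407/6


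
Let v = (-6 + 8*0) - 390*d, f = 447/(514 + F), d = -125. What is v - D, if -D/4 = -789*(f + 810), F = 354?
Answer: -544505355/217 ≈ -2.5092e+6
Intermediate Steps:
f = 447/868 (f = 447/(514 + 354) = 447/868 ≈ 0.51498)
v = 48744 (v = (-6 + 8*0) - 390*(-125) = (-6 + 0) + 48750 = -6 + 48750 = 48744)
D = 555082803/217 (D = -(-3156)*(447/868 + 810) = -(-3156)*703527/868 = -4*(-555082803/868) = 555082803/217 ≈ 2.5580e+6)
v - D = 48744 - 1*555082803/217 = 48744 - 555082803/217 = -544505355/217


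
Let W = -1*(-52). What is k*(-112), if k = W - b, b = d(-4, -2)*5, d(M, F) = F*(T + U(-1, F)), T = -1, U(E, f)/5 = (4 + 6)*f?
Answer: 107296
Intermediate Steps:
U(E, f) = 50*f (U(E, f) = 5*((4 + 6)*f) = 5*(10*f) = 50*f)
W = 52
d(M, F) = F*(-1 + 50*F)
b = 1010 (b = -2*(-1 + 50*(-2))*5 = -2*(-1 - 100)*5 = -2*(-101)*5 = 202*5 = 1010)
k = -958 (k = 52 - 1*1010 = 52 - 1010 = -958)
k*(-112) = -958*(-112) = 107296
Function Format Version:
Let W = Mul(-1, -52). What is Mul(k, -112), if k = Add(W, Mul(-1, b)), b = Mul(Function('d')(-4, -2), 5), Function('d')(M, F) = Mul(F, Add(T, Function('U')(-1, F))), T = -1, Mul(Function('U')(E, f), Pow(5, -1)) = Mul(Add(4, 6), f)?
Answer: 107296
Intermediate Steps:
Function('U')(E, f) = Mul(50, f) (Function('U')(E, f) = Mul(5, Mul(Add(4, 6), f)) = Mul(5, Mul(10, f)) = Mul(50, f))
W = 52
Function('d')(M, F) = Mul(F, Add(-1, Mul(50, F)))
b = 1010 (b = Mul(Mul(-2, Add(-1, Mul(50, -2))), 5) = Mul(Mul(-2, Add(-1, -100)), 5) = Mul(Mul(-2, -101), 5) = Mul(202, 5) = 1010)
k = -958 (k = Add(52, Mul(-1, 1010)) = Add(52, -1010) = -958)
Mul(k, -112) = Mul(-958, -112) = 107296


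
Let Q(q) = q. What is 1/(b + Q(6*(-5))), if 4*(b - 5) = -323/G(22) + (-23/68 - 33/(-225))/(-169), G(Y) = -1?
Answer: 3447600/192204677 ≈ 0.017937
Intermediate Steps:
b = 295632677/3447600 (b = 5 + (-323/(-1) + (-23/68 - 33/(-225))/(-169))/4 = 5 + (-323*(-1) + (-23*1/68 - 33*(-1/225))*(-1/169))/4 = 5 + (323 + (-23/68 + 11/75)*(-1/169))/4 = 5 + (323 - 977/5100*(-1/169))/4 = 5 + (323 + 977/861900)/4 = 5 + (¼)*(278394677/861900) = 5 + 278394677/3447600 = 295632677/3447600 ≈ 85.750)
1/(b + Q(6*(-5))) = 1/(295632677/3447600 + 6*(-5)) = 1/(295632677/3447600 - 30) = 1/(192204677/3447600) = 3447600/192204677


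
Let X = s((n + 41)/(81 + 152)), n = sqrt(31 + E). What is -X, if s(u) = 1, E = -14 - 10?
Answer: -1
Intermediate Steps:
E = -24
n = sqrt(7) (n = sqrt(31 - 24) = sqrt(7) ≈ 2.6458)
X = 1
-X = -1*1 = -1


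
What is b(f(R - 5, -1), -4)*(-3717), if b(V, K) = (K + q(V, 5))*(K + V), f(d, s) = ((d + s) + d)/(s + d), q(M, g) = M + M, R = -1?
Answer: -15930/7 ≈ -2275.7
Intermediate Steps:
q(M, g) = 2*M
f(d, s) = (s + 2*d)/(d + s)
b(V, K) = (K + V)*(K + 2*V) (b(V, K) = (K + 2*V)*(K + V) = (K + V)*(K + 2*V))
b(f(R - 5, -1), -4)*(-3717) = ((-4)**2 + 2*((-1 + 2*(-1 - 5))/((-1 - 5) - 1))**2 + 3*(-4)*((-1 + 2*(-1 - 5))/((-1 - 5) - 1)))*(-3717) = (16 + 2*((-1 + 2*(-6))/(-6 - 1))**2 + 3*(-4)*((-1 + 2*(-6))/(-6 - 1)))*(-3717) = (16 + 2*((-1 - 12)/(-7))**2 + 3*(-4)*((-1 - 12)/(-7)))*(-3717) = (16 + 2*(-1/7*(-13))**2 + 3*(-4)*(-1/7*(-13)))*(-3717) = (16 + 2*(13/7)**2 + 3*(-4)*(13/7))*(-3717) = (16 + 2*(169/49) - 156/7)*(-3717) = (16 + 338/49 - 156/7)*(-3717) = (30/49)*(-3717) = -15930/7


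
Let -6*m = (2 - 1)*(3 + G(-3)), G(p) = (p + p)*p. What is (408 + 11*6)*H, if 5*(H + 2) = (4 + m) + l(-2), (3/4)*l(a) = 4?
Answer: -395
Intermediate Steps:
G(p) = 2*p² (G(p) = (2*p)*p = 2*p²)
l(a) = 16/3 (l(a) = (4/3)*4 = 16/3)
m = -7/2 (m = -(2 - 1)*(3 + 2*(-3)²)/6 = -(3 + 2*9)/6 = -(3 + 18)/6 = -21/6 = -⅙*21 = -7/2 ≈ -3.5000)
H = -⅚ (H = -2 + ((4 - 7/2) + 16/3)/5 = -2 + (½ + 16/3)/5 = -2 + (⅕)*(35/6) = -2 + 7/6 = -⅚ ≈ -0.83333)
(408 + 11*6)*H = (408 + 11*6)*(-⅚) = (408 + 66)*(-⅚) = 474*(-⅚) = -395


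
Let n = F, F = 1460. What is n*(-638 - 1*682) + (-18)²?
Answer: -1926876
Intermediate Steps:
n = 1460
n*(-638 - 1*682) + (-18)² = 1460*(-638 - 1*682) + (-18)² = 1460*(-638 - 682) + 324 = 1460*(-1320) + 324 = -1927200 + 324 = -1926876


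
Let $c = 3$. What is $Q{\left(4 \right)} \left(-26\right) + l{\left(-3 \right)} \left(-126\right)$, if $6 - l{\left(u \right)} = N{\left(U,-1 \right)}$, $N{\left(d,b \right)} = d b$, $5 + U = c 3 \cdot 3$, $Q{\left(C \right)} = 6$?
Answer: $-3684$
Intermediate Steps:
$U = 22$ ($U = -5 + 3 \cdot 3 \cdot 3 = -5 + 9 \cdot 3 = -5 + 27 = 22$)
$N{\left(d,b \right)} = b d$
$l{\left(u \right)} = 28$ ($l{\left(u \right)} = 6 - \left(-1\right) 22 = 6 - -22 = 6 + 22 = 28$)
$Q{\left(4 \right)} \left(-26\right) + l{\left(-3 \right)} \left(-126\right) = 6 \left(-26\right) + 28 \left(-126\right) = -156 - 3528 = -3684$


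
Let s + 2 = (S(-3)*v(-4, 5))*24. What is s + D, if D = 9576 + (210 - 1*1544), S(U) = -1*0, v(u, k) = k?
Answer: 8240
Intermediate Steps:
S(U) = 0
s = -2 (s = -2 + (0*5)*24 = -2 + 0*24 = -2 + 0 = -2)
D = 8242 (D = 9576 + (210 - 1544) = 9576 - 1334 = 8242)
s + D = -2 + 8242 = 8240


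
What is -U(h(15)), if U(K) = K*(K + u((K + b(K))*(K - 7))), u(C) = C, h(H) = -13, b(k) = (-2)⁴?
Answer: -949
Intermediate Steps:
b(k) = 16
U(K) = K*(K + (-7 + K)*(16 + K)) (U(K) = K*(K + (K + 16)*(K - 7)) = K*(K + (16 + K)*(-7 + K)) = K*(K + (-7 + K)*(16 + K)))
-U(h(15)) = -(-13)*(-112 + (-13)² + 10*(-13)) = -(-13)*(-112 + 169 - 130) = -(-13)*(-73) = -1*949 = -949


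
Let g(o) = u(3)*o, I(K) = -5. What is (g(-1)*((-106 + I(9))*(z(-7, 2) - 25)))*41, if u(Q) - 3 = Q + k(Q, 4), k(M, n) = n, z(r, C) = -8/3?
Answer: -1259110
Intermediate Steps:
z(r, C) = -8/3 (z(r, C) = -8*⅓ = -8/3)
u(Q) = 7 + Q (u(Q) = 3 + (Q + 4) = 3 + (4 + Q) = 7 + Q)
g(o) = 10*o (g(o) = (7 + 3)*o = 10*o)
(g(-1)*((-106 + I(9))*(z(-7, 2) - 25)))*41 = ((10*(-1))*((-106 - 5)*(-8/3 - 25)))*41 = -(-1110)*(-83)/3*41 = -10*3071*41 = -30710*41 = -1259110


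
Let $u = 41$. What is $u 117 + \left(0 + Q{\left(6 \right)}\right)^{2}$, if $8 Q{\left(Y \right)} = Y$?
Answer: $\frac{76761}{16} \approx 4797.6$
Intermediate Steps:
$Q{\left(Y \right)} = \frac{Y}{8}$
$u 117 + \left(0 + Q{\left(6 \right)}\right)^{2} = 41 \cdot 117 + \left(0 + \frac{1}{8} \cdot 6\right)^{2} = 4797 + \left(0 + \frac{3}{4}\right)^{2} = 4797 + \left(\frac{3}{4}\right)^{2} = 4797 + \frac{9}{16} = \frac{76761}{16}$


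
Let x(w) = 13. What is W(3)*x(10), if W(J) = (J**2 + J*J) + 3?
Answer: 273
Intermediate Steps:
W(J) = 3 + 2*J**2 (W(J) = (J**2 + J**2) + 3 = 2*J**2 + 3 = 3 + 2*J**2)
W(3)*x(10) = (3 + 2*3**2)*13 = (3 + 2*9)*13 = (3 + 18)*13 = 21*13 = 273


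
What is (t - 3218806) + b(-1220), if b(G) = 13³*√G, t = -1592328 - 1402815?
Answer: -6213949 + 4394*I*√305 ≈ -6.214e+6 + 76738.0*I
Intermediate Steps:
t = -2995143
b(G) = 2197*√G
(t - 3218806) + b(-1220) = (-2995143 - 3218806) + 2197*√(-1220) = -6213949 + 2197*(2*I*√305) = -6213949 + 4394*I*√305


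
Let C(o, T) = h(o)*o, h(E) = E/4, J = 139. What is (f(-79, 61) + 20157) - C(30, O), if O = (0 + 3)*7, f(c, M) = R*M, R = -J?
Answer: 11453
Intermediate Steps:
R = -139 (R = -1*139 = -139)
h(E) = E/4 (h(E) = E*(¼) = E/4)
f(c, M) = -139*M
O = 21 (O = 3*7 = 21)
C(o, T) = o²/4 (C(o, T) = (o/4)*o = o²/4)
(f(-79, 61) + 20157) - C(30, O) = (-139*61 + 20157) - 30²/4 = (-8479 + 20157) - 900/4 = 11678 - 1*225 = 11678 - 225 = 11453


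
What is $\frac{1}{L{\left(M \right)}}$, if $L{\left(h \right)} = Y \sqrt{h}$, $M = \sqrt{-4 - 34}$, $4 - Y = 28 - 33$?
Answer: $- \frac{38^{\frac{3}{4}} i^{\frac{3}{2}}}{342} \approx 0.031644 - 0.031644 i$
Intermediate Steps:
$Y = 9$ ($Y = 4 - \left(28 - 33\right) = 4 - -5 = 4 + 5 = 9$)
$M = i \sqrt{38}$ ($M = \sqrt{-38} = i \sqrt{38} \approx 6.1644 i$)
$L{\left(h \right)} = 9 \sqrt{h}$
$\frac{1}{L{\left(M \right)}} = \frac{1}{9 \sqrt{i \sqrt{38}}} = \frac{1}{9 \sqrt[4]{38} \sqrt{i}} = - \frac{38^{\frac{3}{4}} i^{\frac{3}{2}}}{342}$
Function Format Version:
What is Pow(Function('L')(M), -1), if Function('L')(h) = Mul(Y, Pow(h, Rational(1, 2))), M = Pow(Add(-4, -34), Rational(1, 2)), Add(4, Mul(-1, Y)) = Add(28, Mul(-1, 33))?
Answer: Mul(Rational(-1, 342), Pow(38, Rational(3, 4)), Pow(I, Rational(3, 2))) ≈ Add(0.031644, Mul(-0.031644, I))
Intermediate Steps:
Y = 9 (Y = Add(4, Mul(-1, Add(28, Mul(-1, 33)))) = Add(4, Mul(-1, Add(28, -33))) = Add(4, Mul(-1, -5)) = Add(4, 5) = 9)
M = Mul(I, Pow(38, Rational(1, 2))) (M = Pow(-38, Rational(1, 2)) = Mul(I, Pow(38, Rational(1, 2))) ≈ Mul(6.1644, I))
Function('L')(h) = Mul(9, Pow(h, Rational(1, 2)))
Pow(Function('L')(M), -1) = Pow(Mul(9, Pow(Mul(I, Pow(38, Rational(1, 2))), Rational(1, 2))), -1) = Pow(Mul(9, Mul(Pow(38, Rational(1, 4)), Pow(I, Rational(1, 2)))), -1) = Pow(Mul(9, Pow(38, Rational(1, 4)), Pow(I, Rational(1, 2))), -1) = Mul(Rational(-1, 342), Pow(38, Rational(3, 4)), Pow(I, Rational(3, 2)))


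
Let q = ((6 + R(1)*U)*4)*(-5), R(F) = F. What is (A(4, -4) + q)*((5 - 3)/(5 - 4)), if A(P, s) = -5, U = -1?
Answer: -210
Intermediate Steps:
q = -100 (q = ((6 + 1*(-1))*4)*(-5) = ((6 - 1)*4)*(-5) = (5*4)*(-5) = 20*(-5) = -100)
(A(4, -4) + q)*((5 - 3)/(5 - 4)) = (-5 - 100)*((5 - 3)/(5 - 4)) = -210/1 = -210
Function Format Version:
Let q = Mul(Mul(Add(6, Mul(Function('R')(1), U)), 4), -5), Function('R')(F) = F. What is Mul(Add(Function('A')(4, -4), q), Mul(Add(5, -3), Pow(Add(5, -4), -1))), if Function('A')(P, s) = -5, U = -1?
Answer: -210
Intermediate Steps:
q = -100 (q = Mul(Mul(Add(6, Mul(1, -1)), 4), -5) = Mul(Mul(Add(6, -1), 4), -5) = Mul(Mul(5, 4), -5) = Mul(20, -5) = -100)
Mul(Add(Function('A')(4, -4), q), Mul(Add(5, -3), Pow(Add(5, -4), -1))) = Mul(Add(-5, -100), Mul(Add(5, -3), Pow(Add(5, -4), -1))) = Mul(-105, Mul(2, Pow(1, -1))) = Mul(-105, Mul(2, 1)) = Mul(-105, 2) = -210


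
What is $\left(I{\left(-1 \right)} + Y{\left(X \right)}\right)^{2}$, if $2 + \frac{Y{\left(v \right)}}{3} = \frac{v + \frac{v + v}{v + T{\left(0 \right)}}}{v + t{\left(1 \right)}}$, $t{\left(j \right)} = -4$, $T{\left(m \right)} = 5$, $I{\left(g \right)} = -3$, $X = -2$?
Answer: $\frac{484}{9} \approx 53.778$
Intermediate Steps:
$Y{\left(v \right)} = -6 + \frac{3 \left(v + \frac{2 v}{5 + v}\right)}{-4 + v}$ ($Y{\left(v \right)} = -6 + 3 \frac{v + \frac{v + v}{v + 5}}{v - 4} = -6 + 3 \frac{v + \frac{2 v}{5 + v}}{-4 + v} = -6 + \frac{3 \left(v + \frac{2 v}{5 + v}\right)}{-4 + v}$)
$\left(I{\left(-1 \right)} + Y{\left(X \right)}\right)^{2} = \left(-3 + \frac{3 \left(40 - \left(-2\right)^{2} + 5 \left(-2\right)\right)}{-20 - 2 + \left(-2\right)^{2}}\right)^{2} = \left(-3 + \frac{3 \left(40 - 4 - 10\right)}{-20 - 2 + 4}\right)^{2} = \left(-3 + \frac{3 \left(40 - 4 - 10\right)}{-18}\right)^{2} = \left(-3 + 3 \left(- \frac{1}{18}\right) 26\right)^{2} = \left(-3 - \frac{13}{3}\right)^{2} = \left(- \frac{22}{3}\right)^{2} = \frac{484}{9}$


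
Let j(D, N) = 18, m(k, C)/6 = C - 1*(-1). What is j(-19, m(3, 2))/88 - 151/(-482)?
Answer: 5491/10604 ≈ 0.51782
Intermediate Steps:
m(k, C) = 6 + 6*C (m(k, C) = 6*(C - 1*(-1)) = 6*(C + 1) = 6*(1 + C) = 6 + 6*C)
j(-19, m(3, 2))/88 - 151/(-482) = 18/88 - 151/(-482) = 18*(1/88) - 151*(-1/482) = 9/44 + 151/482 = 5491/10604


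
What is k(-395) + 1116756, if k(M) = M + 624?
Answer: 1116985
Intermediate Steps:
k(M) = 624 + M
k(-395) + 1116756 = (624 - 395) + 1116756 = 229 + 1116756 = 1116985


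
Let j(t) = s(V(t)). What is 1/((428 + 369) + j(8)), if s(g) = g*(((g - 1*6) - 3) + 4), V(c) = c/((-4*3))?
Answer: 9/7207 ≈ 0.0012488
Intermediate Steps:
V(c) = -c/12 (V(c) = c/(-12) = c*(-1/12) = -c/12)
s(g) = g*(-5 + g) (s(g) = g*(((g - 6) - 3) + 4) = g*(((-6 + g) - 3) + 4) = g*((-9 + g) + 4) = g*(-5 + g))
j(t) = -t*(-5 - t/12)/12 (j(t) = (-t/12)*(-5 - t/12) = -t*(-5 - t/12)/12)
1/((428 + 369) + j(8)) = 1/((428 + 369) + (1/144)*8*(60 + 8)) = 1/(797 + (1/144)*8*68) = 1/(797 + 34/9) = 1/(7207/9) = 9/7207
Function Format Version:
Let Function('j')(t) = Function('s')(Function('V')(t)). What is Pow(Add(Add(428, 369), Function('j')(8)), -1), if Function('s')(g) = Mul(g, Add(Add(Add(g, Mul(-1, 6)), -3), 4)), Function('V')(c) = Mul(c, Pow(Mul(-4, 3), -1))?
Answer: Rational(9, 7207) ≈ 0.0012488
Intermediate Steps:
Function('V')(c) = Mul(Rational(-1, 12), c) (Function('V')(c) = Mul(c, Pow(-12, -1)) = Mul(c, Rational(-1, 12)) = Mul(Rational(-1, 12), c))
Function('s')(g) = Mul(g, Add(-5, g)) (Function('s')(g) = Mul(g, Add(Add(Add(g, -6), -3), 4)) = Mul(g, Add(Add(Add(-6, g), -3), 4)) = Mul(g, Add(Add(-9, g), 4)) = Mul(g, Add(-5, g)))
Function('j')(t) = Mul(Rational(-1, 12), t, Add(-5, Mul(Rational(-1, 12), t))) (Function('j')(t) = Mul(Mul(Rational(-1, 12), t), Add(-5, Mul(Rational(-1, 12), t))) = Mul(Rational(-1, 12), t, Add(-5, Mul(Rational(-1, 12), t))))
Pow(Add(Add(428, 369), Function('j')(8)), -1) = Pow(Add(Add(428, 369), Mul(Rational(1, 144), 8, Add(60, 8))), -1) = Pow(Add(797, Mul(Rational(1, 144), 8, 68)), -1) = Pow(Add(797, Rational(34, 9)), -1) = Pow(Rational(7207, 9), -1) = Rational(9, 7207)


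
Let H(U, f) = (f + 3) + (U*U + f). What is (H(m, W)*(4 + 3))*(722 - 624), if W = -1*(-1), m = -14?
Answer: 137886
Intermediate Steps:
W = 1
H(U, f) = 3 + U² + 2*f (H(U, f) = (3 + f) + (U² + f) = (3 + f) + (f + U²) = 3 + U² + 2*f)
(H(m, W)*(4 + 3))*(722 - 624) = ((3 + (-14)² + 2*1)*(4 + 3))*(722 - 624) = ((3 + 196 + 2)*7)*98 = (201*7)*98 = 1407*98 = 137886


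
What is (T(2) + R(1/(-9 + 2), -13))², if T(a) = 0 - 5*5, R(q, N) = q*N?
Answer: 26244/49 ≈ 535.59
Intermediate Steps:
R(q, N) = N*q
T(a) = -25 (T(a) = 0 - 25 = -25)
(T(2) + R(1/(-9 + 2), -13))² = (-25 - 13/(-9 + 2))² = (-25 - 13/(-7))² = (-25 - 13*(-⅐))² = (-25 + 13/7)² = (-162/7)² = 26244/49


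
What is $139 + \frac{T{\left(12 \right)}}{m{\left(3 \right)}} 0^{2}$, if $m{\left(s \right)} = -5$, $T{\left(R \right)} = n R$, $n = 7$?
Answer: $139$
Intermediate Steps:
$T{\left(R \right)} = 7 R$
$139 + \frac{T{\left(12 \right)}}{m{\left(3 \right)}} 0^{2} = 139 + \frac{7 \cdot 12}{-5} \cdot 0^{2} = 139 + 84 \left(- \frac{1}{5}\right) 0 = 139 - 0 = 139 + 0 = 139$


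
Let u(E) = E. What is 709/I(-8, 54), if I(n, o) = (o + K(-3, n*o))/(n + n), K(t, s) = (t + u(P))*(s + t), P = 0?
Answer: -11344/1359 ≈ -8.3473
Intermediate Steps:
K(t, s) = t*(s + t) (K(t, s) = (t + 0)*(s + t) = t*(s + t))
I(n, o) = (9 + o - 3*n*o)/(2*n) (I(n, o) = (o - 3*(n*o - 3))/(n + n) = (o - 3*(-3 + n*o))/((2*n)) = (o + (9 - 3*n*o))*(1/(2*n)) = (9 + o - 3*n*o)*(1/(2*n)) = (9 + o - 3*n*o)/(2*n))
709/I(-8, 54) = 709/(((½)*(9 + 54 - 3*(-8)*54)/(-8))) = 709/(((½)*(-⅛)*(9 + 54 + 1296))) = 709/(((½)*(-⅛)*1359)) = 709/(-1359/16) = 709*(-16/1359) = -11344/1359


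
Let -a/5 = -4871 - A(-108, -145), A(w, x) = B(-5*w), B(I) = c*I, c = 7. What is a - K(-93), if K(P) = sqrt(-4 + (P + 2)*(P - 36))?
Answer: 43255 - sqrt(11735) ≈ 43147.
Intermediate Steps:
B(I) = 7*I
A(w, x) = -35*w (A(w, x) = 7*(-5*w) = -35*w)
K(P) = sqrt(-4 + (-36 + P)*(2 + P)) (K(P) = sqrt(-4 + (2 + P)*(-36 + P)) = sqrt(-4 + (-36 + P)*(2 + P)))
a = 43255 (a = -5*(-4871 - (-35)*(-108)) = -5*(-4871 - 1*3780) = -5*(-4871 - 3780) = -5*(-8651) = 43255)
a - K(-93) = 43255 - sqrt(-76 + (-93)**2 - 34*(-93)) = 43255 - sqrt(-76 + 8649 + 3162) = 43255 - sqrt(11735)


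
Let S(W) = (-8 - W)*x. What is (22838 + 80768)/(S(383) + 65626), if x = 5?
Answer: 103606/63671 ≈ 1.6272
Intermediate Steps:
S(W) = -40 - 5*W (S(W) = (-8 - W)*5 = -40 - 5*W)
(22838 + 80768)/(S(383) + 65626) = (22838 + 80768)/((-40 - 5*383) + 65626) = 103606/((-40 - 1915) + 65626) = 103606/(-1955 + 65626) = 103606/63671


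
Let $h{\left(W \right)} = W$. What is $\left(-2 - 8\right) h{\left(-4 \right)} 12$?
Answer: $480$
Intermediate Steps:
$\left(-2 - 8\right) h{\left(-4 \right)} 12 = \left(-2 - 8\right) \left(-4\right) 12 = \left(-10\right) \left(-4\right) 12 = 40 \cdot 12 = 480$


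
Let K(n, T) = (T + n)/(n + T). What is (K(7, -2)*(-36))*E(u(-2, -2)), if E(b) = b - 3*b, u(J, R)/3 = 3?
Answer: 648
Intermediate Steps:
K(n, T) = 1 (K(n, T) = (T + n)/(T + n) = 1)
u(J, R) = 9 (u(J, R) = 3*3 = 9)
E(b) = -2*b (E(b) = b - 3*b = -2*b)
(K(7, -2)*(-36))*E(u(-2, -2)) = (1*(-36))*(-2*9) = -36*(-18) = 648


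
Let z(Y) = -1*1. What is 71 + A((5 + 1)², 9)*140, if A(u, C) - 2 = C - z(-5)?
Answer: 1751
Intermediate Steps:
z(Y) = -1
A(u, C) = 3 + C (A(u, C) = 2 + (C - 1*(-1)) = 2 + (C + 1) = 2 + (1 + C) = 3 + C)
71 + A((5 + 1)², 9)*140 = 71 + (3 + 9)*140 = 71 + 12*140 = 71 + 1680 = 1751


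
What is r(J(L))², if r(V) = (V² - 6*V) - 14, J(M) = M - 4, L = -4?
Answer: 9604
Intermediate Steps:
J(M) = -4 + M
r(V) = -14 + V² - 6*V
r(J(L))² = (-14 + (-4 - 4)² - 6*(-4 - 4))² = (-14 + (-8)² - 6*(-8))² = (-14 + 64 + 48)² = 98² = 9604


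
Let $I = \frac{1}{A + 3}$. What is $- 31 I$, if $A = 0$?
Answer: $- \frac{31}{3} \approx -10.333$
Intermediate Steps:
$I = \frac{1}{3}$ ($I = \frac{1}{0 + 3} = \frac{1}{3} \approx 0.33333$)
$- 31 I = \left(-31\right) \frac{1}{3} = - \frac{31}{3}$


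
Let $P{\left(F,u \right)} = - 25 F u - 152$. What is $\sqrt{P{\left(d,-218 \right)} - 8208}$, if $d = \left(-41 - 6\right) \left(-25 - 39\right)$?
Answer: $2 \sqrt{4096310} \approx 4047.9$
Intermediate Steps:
$d = 3008$ ($d = - 47 \left(-25 + \left(-53 + 14\right)\right) = - 47 \left(-25 - 39\right) = \left(-47\right) \left(-64\right) = 3008$)
$P{\left(F,u \right)} = -152 - 25 F u$ ($P{\left(F,u \right)} = - 25 F u - 152 = -152 - 25 F u$)
$\sqrt{P{\left(d,-218 \right)} - 8208} = \sqrt{\left(-152 - 75200 \left(-218\right)\right) - 8208} = \sqrt{\left(-152 + 16393600\right) - 8208} = \sqrt{16393448 - 8208} = \sqrt{16385240} = 2 \sqrt{4096310}$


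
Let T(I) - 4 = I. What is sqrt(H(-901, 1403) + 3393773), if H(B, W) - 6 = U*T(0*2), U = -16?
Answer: sqrt(3393715) ≈ 1842.2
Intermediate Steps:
T(I) = 4 + I
H(B, W) = -58 (H(B, W) = 6 - 16*(4 + 0*2) = 6 - 16*(4 + 0) = 6 - 16*4 = 6 - 64 = -58)
sqrt(H(-901, 1403) + 3393773) = sqrt(-58 + 3393773) = sqrt(3393715)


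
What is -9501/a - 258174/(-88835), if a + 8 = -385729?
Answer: 33477095191/11422315465 ≈ 2.9309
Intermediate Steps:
a = -385737 (a = -8 - 385729 = -385737)
-9501/a - 258174/(-88835) = -9501/(-385737) - 258174/(-88835) = -9501*(-1/385737) - 258174*(-1/88835) = 3167/128579 + 258174/88835 = 33477095191/11422315465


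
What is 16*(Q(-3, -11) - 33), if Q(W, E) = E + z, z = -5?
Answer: -784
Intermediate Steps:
Q(W, E) = -5 + E (Q(W, E) = E - 5 = -5 + E)
16*(Q(-3, -11) - 33) = 16*((-5 - 11) - 33) = 16*(-16 - 33) = 16*(-49) = -784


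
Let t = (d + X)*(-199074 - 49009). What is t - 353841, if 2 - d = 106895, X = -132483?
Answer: 59384762367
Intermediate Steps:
d = -106893 (d = 2 - 1*106895 = 2 - 106895 = -106893)
t = 59385116208 (t = (-106893 - 132483)*(-199074 - 49009) = -239376*(-248083) = 59385116208)
t - 353841 = 59385116208 - 353841 = 59384762367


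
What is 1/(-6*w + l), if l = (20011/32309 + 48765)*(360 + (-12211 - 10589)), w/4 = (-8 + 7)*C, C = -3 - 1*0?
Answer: -32309/35355757132488 ≈ -9.1383e-10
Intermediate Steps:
C = -3 (C = -3 + 0 = -3)
w = 12 (w = 4*((-8 + 7)*(-3)) = 4*(-1*(-3)) = 4*3 = 12)
l = -35355754806240/32309 (l = (20011*(1/32309) + 48765)*(360 - 22800) = (20011/32309 + 48765)*(-22440) = (1575568396/32309)*(-22440) = -35355754806240/32309 ≈ -1.0943e+9)
1/(-6*w + l) = 1/(-6*12 - 35355754806240/32309) = 1/(-72 - 35355754806240/32309) = 1/(-35355757132488/32309) = -32309/35355757132488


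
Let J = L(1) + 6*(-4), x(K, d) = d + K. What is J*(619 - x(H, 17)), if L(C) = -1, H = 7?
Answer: -14875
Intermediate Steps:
x(K, d) = K + d
J = -25 (J = -1 + 6*(-4) = -1 - 24 = -25)
J*(619 - x(H, 17)) = -25*(619 - (7 + 17)) = -25*(619 - 1*24) = -25*(619 - 24) = -25*595 = -14875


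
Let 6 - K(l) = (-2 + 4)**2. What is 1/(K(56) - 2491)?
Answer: -1/2489 ≈ -0.00040177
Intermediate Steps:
K(l) = 2 (K(l) = 6 - (-2 + 4)**2 = 6 - 1*2**2 = 6 - 1*4 = 6 - 4 = 2)
1/(K(56) - 2491) = 1/(2 - 2491) = 1/(-2489) = -1/2489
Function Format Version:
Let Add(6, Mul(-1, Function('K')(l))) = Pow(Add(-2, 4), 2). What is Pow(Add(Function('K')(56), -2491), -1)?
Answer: Rational(-1, 2489) ≈ -0.00040177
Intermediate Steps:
Function('K')(l) = 2 (Function('K')(l) = Add(6, Mul(-1, Pow(Add(-2, 4), 2))) = Add(6, Mul(-1, Pow(2, 2))) = Add(6, Mul(-1, 4)) = Add(6, -4) = 2)
Pow(Add(Function('K')(56), -2491), -1) = Pow(Add(2, -2491), -1) = Pow(-2489, -1) = Rational(-1, 2489)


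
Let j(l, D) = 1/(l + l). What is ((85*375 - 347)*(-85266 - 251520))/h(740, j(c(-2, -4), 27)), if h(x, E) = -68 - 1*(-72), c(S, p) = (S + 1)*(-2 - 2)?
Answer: -2654547252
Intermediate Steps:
c(S, p) = -4 - 4*S (c(S, p) = (1 + S)*(-4) = -4 - 4*S)
j(l, D) = 1/(2*l)
h(x, E) = 4 (h(x, E) = -68 + 72 = 4)
((85*375 - 347)*(-85266 - 251520))/h(740, j(c(-2, -4), 27)) = ((85*375 - 347)*(-85266 - 251520))/4 = ((31875 - 347)*(-336786))*(¼) = (31528*(-336786))*(¼) = -10618189008*¼ = -2654547252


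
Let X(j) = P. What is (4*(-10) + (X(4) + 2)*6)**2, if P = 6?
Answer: 64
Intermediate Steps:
X(j) = 6
(4*(-10) + (X(4) + 2)*6)**2 = (4*(-10) + (6 + 2)*6)**2 = (-40 + 8*6)**2 = (-40 + 48)**2 = 8**2 = 64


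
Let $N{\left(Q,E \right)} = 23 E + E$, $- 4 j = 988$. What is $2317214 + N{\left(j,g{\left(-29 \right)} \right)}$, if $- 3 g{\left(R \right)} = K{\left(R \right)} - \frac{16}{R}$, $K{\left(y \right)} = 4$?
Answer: $\frac{67198150}{29} \approx 2.3172 \cdot 10^{6}$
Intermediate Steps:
$j = -247$ ($j = \left(- \frac{1}{4}\right) 988 = -247$)
$g{\left(R \right)} = - \frac{4}{3} + \frac{16}{3 R}$ ($g{\left(R \right)} = - \frac{4 - \frac{16}{R}}{3} = - \frac{4}{3} + \frac{16}{3 R}$)
$N{\left(Q,E \right)} = 24 E$
$2317214 + N{\left(j,g{\left(-29 \right)} \right)} = 2317214 + 24 \frac{4 \left(4 - -29\right)}{3 \left(-29\right)} = 2317214 + 24 \cdot \frac{4}{3} \left(- \frac{1}{29}\right) \left(4 + 29\right) = 2317214 + 24 \cdot \frac{4}{3} \left(- \frac{1}{29}\right) 33 = 2317214 + 24 \left(- \frac{44}{29}\right) = 2317214 - \frac{1056}{29} = \frac{67198150}{29}$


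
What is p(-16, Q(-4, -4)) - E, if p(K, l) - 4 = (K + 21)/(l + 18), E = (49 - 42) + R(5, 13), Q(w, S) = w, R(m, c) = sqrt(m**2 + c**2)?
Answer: -37/14 - sqrt(194) ≈ -16.571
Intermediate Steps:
R(m, c) = sqrt(c**2 + m**2)
E = 7 + sqrt(194) (E = (49 - 42) + sqrt(13**2 + 5**2) = 7 + sqrt(169 + 25) = 7 + sqrt(194) ≈ 20.928)
p(K, l) = 4 + (21 + K)/(18 + l) (p(K, l) = 4 + (K + 21)/(l + 18) = 4 + (21 + K)/(18 + l))
p(-16, Q(-4, -4)) - E = (93 - 16 + 4*(-4))/(18 - 4) - (7 + sqrt(194)) = (93 - 16 - 16)/14 + (-7 - sqrt(194)) = (1/14)*61 + (-7 - sqrt(194)) = 61/14 + (-7 - sqrt(194)) = -37/14 - sqrt(194)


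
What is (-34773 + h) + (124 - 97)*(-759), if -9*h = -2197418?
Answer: 1700024/9 ≈ 1.8889e+5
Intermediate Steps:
h = 2197418/9 (h = -1/9*(-2197418) = 2197418/9 ≈ 2.4416e+5)
(-34773 + h) + (124 - 97)*(-759) = (-34773 + 2197418/9) + (124 - 97)*(-759) = 1884461/9 + 27*(-759) = 1884461/9 - 20493 = 1700024/9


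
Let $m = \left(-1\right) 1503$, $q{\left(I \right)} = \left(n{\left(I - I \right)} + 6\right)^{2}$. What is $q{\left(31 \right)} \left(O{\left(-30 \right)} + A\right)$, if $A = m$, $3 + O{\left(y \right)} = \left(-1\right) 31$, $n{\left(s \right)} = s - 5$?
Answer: $-1537$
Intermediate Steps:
$n{\left(s \right)} = -5 + s$ ($n{\left(s \right)} = s - 5 = -5 + s$)
$O{\left(y \right)} = -34$ ($O{\left(y \right)} = -3 - 31 = -34$)
$q{\left(I \right)} = 1$ ($q{\left(I \right)} = \left(\left(-5 + \left(I - I\right)\right) + 6\right)^{2} = \left(\left(-5 + 0\right) + 6\right)^{2} = \left(-5 + 6\right)^{2} = 1^{2} = 1$)
$m = -1503$
$A = -1503$
$q{\left(31 \right)} \left(O{\left(-30 \right)} + A\right) = 1 \left(-34 - 1503\right) = 1 \left(-1537\right) = -1537$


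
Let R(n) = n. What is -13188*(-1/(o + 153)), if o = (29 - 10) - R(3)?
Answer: 13188/169 ≈ 78.036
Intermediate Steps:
o = 16 (o = (29 - 10) - 1*3 = 19 - 3 = 16)
-13188*(-1/(o + 153)) = -13188*(-1/(16 + 153)) = -13188/(169*(-1)) = -13188/(-169) = -13188*(-1/169) = 13188/169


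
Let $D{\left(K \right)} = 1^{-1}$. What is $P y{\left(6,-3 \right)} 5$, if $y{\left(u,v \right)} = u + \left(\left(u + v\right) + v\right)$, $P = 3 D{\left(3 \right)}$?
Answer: $90$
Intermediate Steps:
$D{\left(K \right)} = 1$
$P = 3$ ($P = 3 \cdot 1 = 3$)
$y{\left(u,v \right)} = 2 u + 2 v$ ($y{\left(u,v \right)} = u + \left(u + 2 v\right) = 2 u + 2 v$)
$P y{\left(6,-3 \right)} 5 = 3 \left(2 \cdot 6 + 2 \left(-3\right)\right) 5 = 3 \left(12 - 6\right) 5 = 3 \cdot 6 \cdot 5 = 18 \cdot 5 = 90$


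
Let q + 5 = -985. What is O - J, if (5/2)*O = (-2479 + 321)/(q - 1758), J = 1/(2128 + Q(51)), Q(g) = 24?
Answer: 2318573/7392120 ≈ 0.31365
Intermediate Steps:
q = -990 (q = -5 - 985 = -990)
J = 1/2152 (J = 1/(2128 + 24) = 1/2152 ≈ 0.00046468)
O = 1079/3435 (O = 2*((-2479 + 321)/(-990 - 1758))/5 = 2*(-2158/(-2748))/5 = 2*(-2158*(-1/2748))/5 = (⅖)*(1079/1374) = 1079/3435 ≈ 0.31412)
O - J = 1079/3435 - 1*1/2152 = 1079/3435 - 1/2152 = 2318573/7392120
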